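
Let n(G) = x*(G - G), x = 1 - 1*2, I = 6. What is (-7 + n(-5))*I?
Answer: -42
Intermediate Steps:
x = -1 (x = 1 - 2 = -1)
n(G) = 0 (n(G) = -(G - G) = -1*0 = 0)
(-7 + n(-5))*I = (-7 + 0)*6 = -7*6 = -42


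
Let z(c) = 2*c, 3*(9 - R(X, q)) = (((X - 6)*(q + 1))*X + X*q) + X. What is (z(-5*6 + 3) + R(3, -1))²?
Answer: 2025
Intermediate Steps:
R(X, q) = 9 - X/3 - X*q/3 - X*(1 + q)*(-6 + X)/3 (R(X, q) = 9 - ((((X - 6)*(q + 1))*X + X*q) + X)/3 = 9 - ((((-6 + X)*(1 + q))*X + X*q) + X)/3 = 9 - ((((1 + q)*(-6 + X))*X + X*q) + X)/3 = 9 - ((X*(1 + q)*(-6 + X) + X*q) + X)/3 = 9 - ((X*q + X*(1 + q)*(-6 + X)) + X)/3 = 9 - (X + X*q + X*(1 + q)*(-6 + X))/3 = 9 + (-X/3 - X*q/3 - X*(1 + q)*(-6 + X)/3) = 9 - X/3 - X*q/3 - X*(1 + q)*(-6 + X)/3)
(z(-5*6 + 3) + R(3, -1))² = (2*(-5*6 + 3) + (9 - ⅓*3² + (5/3)*3 - ⅓*(-1)*3² + (5/3)*3*(-1)))² = (2*(-30 + 3) + (9 - ⅓*9 + 5 - ⅓*(-1)*9 - 5))² = (2*(-27) + (9 - 3 + 5 + 3 - 5))² = (-54 + 9)² = (-45)² = 2025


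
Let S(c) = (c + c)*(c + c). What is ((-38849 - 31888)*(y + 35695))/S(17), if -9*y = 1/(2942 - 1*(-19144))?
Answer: -578887941619/265032 ≈ -2.1842e+6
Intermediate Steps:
y = -1/198774 (y = -1/(9*(2942 - 1*(-19144))) = -1/(9*(2942 + 19144)) = -⅑/22086 = -⅑*1/22086 = -1/198774 ≈ -5.0308e-6)
S(c) = 4*c² (S(c) = (2*c)*(2*c) = 4*c²)
((-38849 - 31888)*(y + 35695))/S(17) = ((-38849 - 31888)*(-1/198774 + 35695))/((4*17²)) = (-70737*7095237929/198774)/((4*289)) = -167298615127891/66258/1156 = -167298615127891/66258*1/1156 = -578887941619/265032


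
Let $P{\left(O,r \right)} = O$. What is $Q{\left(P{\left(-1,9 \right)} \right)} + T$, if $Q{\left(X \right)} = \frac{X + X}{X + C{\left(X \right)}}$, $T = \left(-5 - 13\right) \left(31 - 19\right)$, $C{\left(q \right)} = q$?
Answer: $-215$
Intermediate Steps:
$T = -216$ ($T = \left(-18\right) 12 = -216$)
$Q{\left(X \right)} = 1$ ($Q{\left(X \right)} = \frac{X + X}{X + X} = \frac{2 X}{2 X} = 2 X \frac{1}{2 X} = 1$)
$Q{\left(P{\left(-1,9 \right)} \right)} + T = 1 - 216 = -215$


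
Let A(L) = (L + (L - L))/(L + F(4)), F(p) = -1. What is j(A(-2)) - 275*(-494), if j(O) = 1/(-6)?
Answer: 815099/6 ≈ 1.3585e+5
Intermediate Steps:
A(L) = L/(-1 + L) (A(L) = (L + (L - L))/(L - 1) = (L + 0)/(-1 + L) = L/(-1 + L))
j(O) = -1/6
j(A(-2)) - 275*(-494) = -1/6 - 275*(-494) = -1/6 + 135850 = 815099/6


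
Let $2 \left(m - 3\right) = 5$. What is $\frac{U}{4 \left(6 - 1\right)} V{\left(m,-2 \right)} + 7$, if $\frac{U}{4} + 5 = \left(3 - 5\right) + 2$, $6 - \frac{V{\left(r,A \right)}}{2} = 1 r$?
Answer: $6$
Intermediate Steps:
$m = \frac{11}{2}$ ($m = 3 + \frac{1}{2} \cdot 5 = 3 + \frac{5}{2} = \frac{11}{2} \approx 5.5$)
$V{\left(r,A \right)} = 12 - 2 r$ ($V{\left(r,A \right)} = 12 - 2 \cdot 1 r = 12 - 2 r$)
$U = -20$ ($U = -20 + 4 \left(\left(3 - 5\right) + 2\right) = -20 + 4 \left(-2 + 2\right) = -20 + 4 \cdot 0 = -20 + 0 = -20$)
$\frac{U}{4 \left(6 - 1\right)} V{\left(m,-2 \right)} + 7 = - \frac{20}{4 \left(6 - 1\right)} \left(12 - 11\right) + 7 = - \frac{20}{4 \cdot 5} \left(12 - 11\right) + 7 = - \frac{20}{20} \cdot 1 + 7 = \left(-20\right) \frac{1}{20} \cdot 1 + 7 = \left(-1\right) 1 + 7 = -1 + 7 = 6$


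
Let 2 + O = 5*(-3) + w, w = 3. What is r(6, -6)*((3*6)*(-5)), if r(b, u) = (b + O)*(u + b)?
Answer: 0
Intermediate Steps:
O = -14 (O = -2 + (5*(-3) + 3) = -2 + (-15 + 3) = -2 - 12 = -14)
r(b, u) = (-14 + b)*(b + u) (r(b, u) = (b - 14)*(u + b) = (-14 + b)*(b + u))
r(6, -6)*((3*6)*(-5)) = (6**2 - 14*6 - 14*(-6) + 6*(-6))*((3*6)*(-5)) = (36 - 84 + 84 - 36)*(18*(-5)) = 0*(-90) = 0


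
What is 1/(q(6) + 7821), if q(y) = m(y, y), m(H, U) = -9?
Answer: 1/7812 ≈ 0.00012801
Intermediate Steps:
q(y) = -9
1/(q(6) + 7821) = 1/(-9 + 7821) = 1/7812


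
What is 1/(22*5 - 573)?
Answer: -1/463 ≈ -0.0021598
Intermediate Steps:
1/(22*5 - 573) = 1/(110 - 573) = 1/(-463) = -1/463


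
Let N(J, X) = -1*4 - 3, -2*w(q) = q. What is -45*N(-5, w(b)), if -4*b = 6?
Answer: 315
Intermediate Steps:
b = -3/2 (b = -¼*6 = -3/2 ≈ -1.5000)
w(q) = -q/2
N(J, X) = -7 (N(J, X) = -4 - 3 = -7)
-45*N(-5, w(b)) = -45*(-7) = 315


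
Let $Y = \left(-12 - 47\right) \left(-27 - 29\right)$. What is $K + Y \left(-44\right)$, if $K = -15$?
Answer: $-145391$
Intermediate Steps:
$Y = 3304$ ($Y = \left(-59\right) \left(-56\right) = 3304$)
$K + Y \left(-44\right) = -15 + 3304 \left(-44\right) = -15 - 145376 = -145391$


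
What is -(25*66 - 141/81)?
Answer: -44503/27 ≈ -1648.3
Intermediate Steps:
-(25*66 - 141/81) = -(1650 - 141*1/81) = -(1650 - 47/27) = -1*44503/27 = -44503/27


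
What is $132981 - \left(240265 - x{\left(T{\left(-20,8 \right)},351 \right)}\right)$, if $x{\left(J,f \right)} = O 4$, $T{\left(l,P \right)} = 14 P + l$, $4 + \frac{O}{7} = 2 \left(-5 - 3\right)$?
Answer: $-107844$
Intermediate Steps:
$O = -140$ ($O = -28 + 7 \cdot 2 \left(-5 - 3\right) = -28 + 7 \cdot 2 \left(-8\right) = -28 + 7 \left(-16\right) = -28 - 112 = -140$)
$T{\left(l,P \right)} = l + 14 P$
$x{\left(J,f \right)} = -560$ ($x{\left(J,f \right)} = \left(-140\right) 4 = -560$)
$132981 - \left(240265 - x{\left(T{\left(-20,8 \right)},351 \right)}\right) = 132981 - \left(240265 - -560\right) = 132981 - \left(240265 + 560\right) = 132981 - 240825 = -107844$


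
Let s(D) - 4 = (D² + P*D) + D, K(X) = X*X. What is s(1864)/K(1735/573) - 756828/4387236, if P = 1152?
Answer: 675056929407852279/1100547290675 ≈ 6.1338e+5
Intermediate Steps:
K(X) = X²
s(D) = 4 + D² + 1153*D (s(D) = 4 + ((D² + 1152*D) + D) = 4 + (D² + 1153*D) = 4 + D² + 1153*D)
s(1864)/K(1735/573) - 756828/4387236 = (4 + 1864² + 1153*1864)/((1735/573)²) - 756828/4387236 = (4 + 3474496 + 2149192)/((1735*(1/573))²) - 756828*1/4387236 = 5623692/((1735/573)²) - 63069/365603 = 5623692/(3010225/328329) - 63069/365603 = 5623692*(328329/3010225) - 63069/365603 = 1846421170668/3010225 - 63069/365603 = 675056929407852279/1100547290675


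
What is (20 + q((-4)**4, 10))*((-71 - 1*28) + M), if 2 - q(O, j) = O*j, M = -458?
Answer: 1413666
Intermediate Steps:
q(O, j) = 2 - O*j
(20 + q((-4)**4, 10))*((-71 - 1*28) + M) = (20 + (2 - 1*(-4)**4*10))*((-71 - 1*28) - 458) = (20 + (2 - 1*256*10))*((-71 - 28) - 458) = (20 + (2 - 2560))*(-99 - 458) = (20 - 2558)*(-557) = -2538*(-557) = 1413666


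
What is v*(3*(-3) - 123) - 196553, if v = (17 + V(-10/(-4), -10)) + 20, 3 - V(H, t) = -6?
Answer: -202625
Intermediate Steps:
V(H, t) = 9 (V(H, t) = 3 - 1*(-6) = 3 + 6 = 9)
v = 46 (v = (17 + 9) + 20 = 26 + 20 = 46)
v*(3*(-3) - 123) - 196553 = 46*(3*(-3) - 123) - 196553 = 46*(-9 - 123) - 196553 = 46*(-132) - 196553 = -6072 - 196553 = -202625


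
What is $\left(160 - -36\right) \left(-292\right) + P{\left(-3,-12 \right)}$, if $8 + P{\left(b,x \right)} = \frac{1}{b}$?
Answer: $- \frac{171721}{3} \approx -57240.0$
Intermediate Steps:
$P{\left(b,x \right)} = -8 + \frac{1}{b}$
$\left(160 - -36\right) \left(-292\right) + P{\left(-3,-12 \right)} = \left(160 - -36\right) \left(-292\right) - \left(8 - \frac{1}{-3}\right) = \left(160 + 36\right) \left(-292\right) - \frac{25}{3} = 196 \left(-292\right) - \frac{25}{3} = -57232 - \frac{25}{3} = - \frac{171721}{3}$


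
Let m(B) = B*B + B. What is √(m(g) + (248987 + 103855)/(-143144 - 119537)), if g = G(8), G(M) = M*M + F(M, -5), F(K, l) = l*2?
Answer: 8*√3200643736887/262681 ≈ 54.485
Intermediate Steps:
F(K, l) = 2*l
G(M) = -10 + M² (G(M) = M*M + 2*(-5) = M² - 10 = -10 + M²)
g = 54 (g = -10 + 8² = -10 + 64 = 54)
m(B) = B + B² (m(B) = B² + B = B + B²)
√(m(g) + (248987 + 103855)/(-143144 - 119537)) = √(54*(1 + 54) + (248987 + 103855)/(-143144 - 119537)) = √(54*55 + 352842/(-262681)) = √(2970 + 352842*(-1/262681)) = √(2970 - 352842/262681) = √(779809728/262681) = 8*√3200643736887/262681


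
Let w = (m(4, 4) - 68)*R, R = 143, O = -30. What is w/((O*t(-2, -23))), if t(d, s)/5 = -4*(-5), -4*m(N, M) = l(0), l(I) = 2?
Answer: 19591/6000 ≈ 3.2652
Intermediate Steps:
m(N, M) = -½ (m(N, M) = -¼*2 = -½)
t(d, s) = 100 (t(d, s) = 5*(-4*(-5)) = 5*20 = 100)
w = -19591/2 (w = (-½ - 68)*143 = -137/2*143 = -19591/2 ≈ -9795.5)
w/((O*t(-2, -23))) = -19591/(2*((-30*100))) = -19591/2/(-3000) = -19591/2*(-1/3000) = 19591/6000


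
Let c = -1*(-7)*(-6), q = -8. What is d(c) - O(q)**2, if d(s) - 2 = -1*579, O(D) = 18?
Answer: -901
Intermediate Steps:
c = -42 (c = 7*(-6) = -42)
d(s) = -577 (d(s) = 2 - 1*579 = 2 - 579 = -577)
d(c) - O(q)**2 = -577 - 1*18**2 = -577 - 1*324 = -577 - 324 = -901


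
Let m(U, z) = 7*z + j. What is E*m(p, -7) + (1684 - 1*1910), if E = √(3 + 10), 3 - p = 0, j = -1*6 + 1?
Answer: -226 - 54*√13 ≈ -420.70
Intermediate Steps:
j = -5 (j = -6 + 1 = -5)
p = 3 (p = 3 - 1*0 = 3 + 0 = 3)
m(U, z) = -5 + 7*z (m(U, z) = 7*z - 5 = -5 + 7*z)
E = √13 ≈ 3.6056
E*m(p, -7) + (1684 - 1*1910) = √13*(-5 + 7*(-7)) + (1684 - 1*1910) = √13*(-5 - 49) + (1684 - 1910) = √13*(-54) - 226 = -54*√13 - 226 = -226 - 54*√13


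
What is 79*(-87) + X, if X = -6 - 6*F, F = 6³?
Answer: -8175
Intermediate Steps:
F = 216
X = -1302 (X = -6 - 6*216 = -6 - 1296 = -1302)
79*(-87) + X = 79*(-87) - 1302 = -6873 - 1302 = -8175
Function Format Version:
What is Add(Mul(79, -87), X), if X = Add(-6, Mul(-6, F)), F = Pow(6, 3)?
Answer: -8175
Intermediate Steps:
F = 216
X = -1302 (X = Add(-6, Mul(-6, 216)) = Add(-6, -1296) = -1302)
Add(Mul(79, -87), X) = Add(Mul(79, -87), -1302) = Add(-6873, -1302) = -8175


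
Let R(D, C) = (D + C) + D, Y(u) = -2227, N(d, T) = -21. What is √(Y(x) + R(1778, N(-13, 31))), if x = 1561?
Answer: 2*√327 ≈ 36.166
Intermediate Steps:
R(D, C) = C + 2*D (R(D, C) = (C + D) + D = C + 2*D)
√(Y(x) + R(1778, N(-13, 31))) = √(-2227 + (-21 + 2*1778)) = √(-2227 + (-21 + 3556)) = √(-2227 + 3535) = √1308 = 2*√327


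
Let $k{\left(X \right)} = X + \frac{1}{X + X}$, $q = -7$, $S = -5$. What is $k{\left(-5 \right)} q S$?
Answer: $- \frac{357}{2} \approx -178.5$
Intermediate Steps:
$k{\left(X \right)} = X + \frac{1}{2 X}$
$k{\left(-5 \right)} q S = \left(-5 + \frac{1}{2 \left(-5\right)}\right) \left(-7\right) \left(-5\right) = \left(-5 + \frac{1}{2} \left(- \frac{1}{5}\right)\right) \left(-7\right) \left(-5\right) = \left(-5 - \frac{1}{10}\right) \left(-7\right) \left(-5\right) = \left(- \frac{51}{10}\right) \left(-7\right) \left(-5\right) = \frac{357}{10} \left(-5\right) = - \frac{357}{2}$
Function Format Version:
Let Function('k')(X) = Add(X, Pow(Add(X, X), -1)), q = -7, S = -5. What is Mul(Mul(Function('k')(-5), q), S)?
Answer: Rational(-357, 2) ≈ -178.50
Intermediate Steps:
Function('k')(X) = Add(X, Mul(Rational(1, 2), Pow(X, -1))) (Function('k')(X) = Add(X, Pow(Mul(2, X), -1)) = Add(X, Mul(Rational(1, 2), Pow(X, -1))))
Mul(Mul(Function('k')(-5), q), S) = Mul(Mul(Add(-5, Mul(Rational(1, 2), Pow(-5, -1))), -7), -5) = Mul(Mul(Add(-5, Mul(Rational(1, 2), Rational(-1, 5))), -7), -5) = Mul(Mul(Add(-5, Rational(-1, 10)), -7), -5) = Mul(Mul(Rational(-51, 10), -7), -5) = Mul(Rational(357, 10), -5) = Rational(-357, 2)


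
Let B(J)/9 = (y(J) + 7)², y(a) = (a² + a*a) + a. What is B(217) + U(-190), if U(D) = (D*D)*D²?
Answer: 81508848436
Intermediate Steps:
U(D) = D⁴ (U(D) = D²*D² = D⁴)
y(a) = a + 2*a² (y(a) = (a² + a²) + a = 2*a² + a = a + 2*a²)
B(J) = 9*(7 + J*(1 + 2*J))² (B(J) = 9*(J*(1 + 2*J) + 7)² = 9*(7 + J*(1 + 2*J))²)
B(217) + U(-190) = 9*(7 + 217*(1 + 2*217))² + (-190)⁴ = 9*(7 + 217*(1 + 434))² + 1303210000 = 9*(7 + 217*435)² + 1303210000 = 9*(7 + 94395)² + 1303210000 = 9*94402² + 1303210000 = 9*8911737604 + 1303210000 = 80205638436 + 1303210000 = 81508848436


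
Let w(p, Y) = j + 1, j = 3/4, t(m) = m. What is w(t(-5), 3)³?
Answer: 343/64 ≈ 5.3594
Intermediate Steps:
j = ¾ (j = (¼)*3 = ¾ ≈ 0.75000)
w(p, Y) = 7/4 (w(p, Y) = ¾ + 1 = 7/4)
w(t(-5), 3)³ = (7/4)³ = 343/64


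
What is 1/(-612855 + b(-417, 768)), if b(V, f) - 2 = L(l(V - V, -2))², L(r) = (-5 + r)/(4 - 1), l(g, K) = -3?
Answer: -9/5515613 ≈ -1.6317e-6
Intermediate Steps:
L(r) = -5/3 + r/3 (L(r) = (-5 + r)/3 = (-5 + r)*(⅓) = -5/3 + r/3)
b(V, f) = 82/9 (b(V, f) = 2 + (-5/3 + (⅓)*(-3))² = 2 + (-5/3 - 1)² = 2 + (-8/3)² = 2 + 64/9 = 82/9)
1/(-612855 + b(-417, 768)) = 1/(-612855 + 82/9) = 1/(-5515613/9) = -9/5515613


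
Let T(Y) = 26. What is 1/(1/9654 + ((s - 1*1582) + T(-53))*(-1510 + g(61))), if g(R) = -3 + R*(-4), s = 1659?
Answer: -9654/1747094033 ≈ -5.5257e-6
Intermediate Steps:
g(R) = -3 - 4*R
1/(1/9654 + ((s - 1*1582) + T(-53))*(-1510 + g(61))) = 1/(1/9654 + ((1659 - 1*1582) + 26)*(-1510 + (-3 - 4*61))) = 1/(1/9654 + ((1659 - 1582) + 26)*(-1510 + (-3 - 244))) = 1/(1/9654 + (77 + 26)*(-1510 - 247)) = 1/(1/9654 + 103*(-1757)) = 1/(1/9654 - 180971) = 1/(-1747094033/9654) = -9654/1747094033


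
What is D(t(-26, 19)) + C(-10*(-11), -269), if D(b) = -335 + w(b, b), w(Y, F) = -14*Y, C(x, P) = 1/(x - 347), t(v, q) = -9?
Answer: -49534/237 ≈ -209.00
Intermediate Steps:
C(x, P) = 1/(-347 + x)
D(b) = -335 - 14*b
D(t(-26, 19)) + C(-10*(-11), -269) = (-335 - 14*(-9)) + 1/(-347 - 10*(-11)) = (-335 + 126) + 1/(-347 + 110) = -209 + 1/(-237) = -209 - 1/237 = -49534/237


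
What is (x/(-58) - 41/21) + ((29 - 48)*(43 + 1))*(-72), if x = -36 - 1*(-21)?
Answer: 73311793/1218 ≈ 60190.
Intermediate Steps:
x = -15 (x = -36 + 21 = -15)
(x/(-58) - 41/21) + ((29 - 48)*(43 + 1))*(-72) = (-15/(-58) - 41/21) + ((29 - 48)*(43 + 1))*(-72) = (-15*(-1/58) - 41*1/21) - 19*44*(-72) = (15/58 - 41/21) - 836*(-72) = -2063/1218 + 60192 = 73311793/1218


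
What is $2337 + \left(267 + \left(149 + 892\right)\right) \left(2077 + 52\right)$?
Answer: $2787069$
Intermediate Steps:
$2337 + \left(267 + \left(149 + 892\right)\right) \left(2077 + 52\right) = 2337 + \left(267 + 1041\right) 2129 = 2337 + 1308 \cdot 2129 = 2337 + 2784732 = 2787069$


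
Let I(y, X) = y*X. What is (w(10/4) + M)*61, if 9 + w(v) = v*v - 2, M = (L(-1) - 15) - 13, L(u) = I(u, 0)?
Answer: -7991/4 ≈ -1997.8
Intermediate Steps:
I(y, X) = X*y
L(u) = 0 (L(u) = 0*u = 0)
M = -28 (M = (0 - 15) - 13 = -15 - 13 = -28)
w(v) = -11 + v² (w(v) = -9 + (v*v - 2) = -9 + (v² - 2) = -9 + (-2 + v²) = -11 + v²)
(w(10/4) + M)*61 = ((-11 + (10/4)²) - 28)*61 = ((-11 + (10*(¼))²) - 28)*61 = ((-11 + (5/2)²) - 28)*61 = ((-11 + 25/4) - 28)*61 = (-19/4 - 28)*61 = -131/4*61 = -7991/4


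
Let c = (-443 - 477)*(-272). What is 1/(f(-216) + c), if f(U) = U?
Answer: 1/250024 ≈ 3.9996e-6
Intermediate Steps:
c = 250240 (c = -920*(-272) = 250240)
1/(f(-216) + c) = 1/(-216 + 250240) = 1/250024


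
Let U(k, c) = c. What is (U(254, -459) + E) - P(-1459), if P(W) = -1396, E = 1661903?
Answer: 1662840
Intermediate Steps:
(U(254, -459) + E) - P(-1459) = (-459 + 1661903) - 1*(-1396) = 1661444 + 1396 = 1662840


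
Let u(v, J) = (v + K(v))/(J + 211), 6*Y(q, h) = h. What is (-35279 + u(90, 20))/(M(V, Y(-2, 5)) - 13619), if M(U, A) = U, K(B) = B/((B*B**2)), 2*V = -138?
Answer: 9429972557/3658802400 ≈ 2.5773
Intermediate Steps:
Y(q, h) = h/6
V = -69 (V = (1/2)*(-138) = -69)
K(B) = B**(-2) (K(B) = B/(B**3) = B/B**3 = B**(-2))
u(v, J) = (v + v**(-2))/(211 + J) (u(v, J) = (v + v**(-2))/(J + 211) = (v + v**(-2))/(211 + J))
(-35279 + u(90, 20))/(M(V, Y(-2, 5)) - 13619) = (-35279 + (1 + 90**3)/(90**2*(211 + 20)))/(-69 - 13619) = (-35279 + (1/8100)*(1 + 729000)/231)/(-13688) = (-35279 + (1/8100)*(1/231)*729001)*(-1/13688) = (-35279 + 104143/267300)*(-1/13688) = -9429972557/267300*(-1/13688) = 9429972557/3658802400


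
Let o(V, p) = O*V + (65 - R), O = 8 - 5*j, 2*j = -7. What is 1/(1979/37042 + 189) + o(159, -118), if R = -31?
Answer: 58131288101/14005834 ≈ 4150.5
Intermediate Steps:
j = -7/2 (j = (½)*(-7) = -7/2 ≈ -3.5000)
O = 51/2 (O = 8 - 5*(-7/2) = 8 + 35/2 = 51/2 ≈ 25.500)
o(V, p) = 96 + 51*V/2 (o(V, p) = 51*V/2 + (65 - 1*(-31)) = 51*V/2 + (65 + 31) = 51*V/2 + 96 = 96 + 51*V/2)
1/(1979/37042 + 189) + o(159, -118) = 1/(1979/37042 + 189) + (96 + (51/2)*159) = 1/(1979*(1/37042) + 189) + (96 + 8109/2) = 1/(1979/37042 + 189) + 8301/2 = 1/(7002917/37042) + 8301/2 = 37042/7002917 + 8301/2 = 58131288101/14005834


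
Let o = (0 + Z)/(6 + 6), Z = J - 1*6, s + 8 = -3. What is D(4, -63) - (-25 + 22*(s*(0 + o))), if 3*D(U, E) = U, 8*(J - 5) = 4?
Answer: 65/4 ≈ 16.250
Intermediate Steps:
J = 11/2 (J = 5 + (1/8)*4 = 5 + 1/2 = 11/2 ≈ 5.5000)
s = -11 (s = -8 - 3 = -11)
Z = -1/2 (Z = 11/2 - 1*6 = 11/2 - 6 = -1/2 ≈ -0.50000)
D(U, E) = U/3
o = -1/24 (o = (0 - 1/2)/(6 + 6) = -1/2/12 = -1/2*1/12 = -1/24 ≈ -0.041667)
D(4, -63) - (-25 + 22*(s*(0 + o))) = (1/3)*4 - (-25 + 22*(-11*(0 - 1/24))) = 4/3 - (-25 + 22*(-11*(-1/24))) = 4/3 - (-25 + 22*(11/24)) = 4/3 - (-25 + 121/12) = 4/3 - 1*(-179/12) = 4/3 + 179/12 = 65/4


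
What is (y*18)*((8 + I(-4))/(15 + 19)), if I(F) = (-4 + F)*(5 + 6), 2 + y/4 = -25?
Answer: 77760/17 ≈ 4574.1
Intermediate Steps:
y = -108 (y = -8 + 4*(-25) = -8 - 100 = -108)
I(F) = -44 + 11*F (I(F) = (-4 + F)*11 = -44 + 11*F)
(y*18)*((8 + I(-4))/(15 + 19)) = (-108*18)*((8 + (-44 + 11*(-4)))/(15 + 19)) = -1944*(8 + (-44 - 44))/34 = -1944*(8 - 88)/34 = -(-155520)/34 = -1944*(-40/17) = 77760/17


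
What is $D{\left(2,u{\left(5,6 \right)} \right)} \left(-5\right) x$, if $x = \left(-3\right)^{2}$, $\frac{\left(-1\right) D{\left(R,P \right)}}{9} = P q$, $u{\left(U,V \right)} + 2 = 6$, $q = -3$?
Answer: $-4860$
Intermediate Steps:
$u{\left(U,V \right)} = 4$ ($u{\left(U,V \right)} = -2 + 6 = 4$)
$D{\left(R,P \right)} = 27 P$ ($D{\left(R,P \right)} = - 9 P \left(-3\right) = - 9 \left(- 3 P\right) = 27 P$)
$x = 9$
$D{\left(2,u{\left(5,6 \right)} \right)} \left(-5\right) x = 27 \cdot 4 \left(-5\right) 9 = 108 \left(-5\right) 9 = \left(-540\right) 9 = -4860$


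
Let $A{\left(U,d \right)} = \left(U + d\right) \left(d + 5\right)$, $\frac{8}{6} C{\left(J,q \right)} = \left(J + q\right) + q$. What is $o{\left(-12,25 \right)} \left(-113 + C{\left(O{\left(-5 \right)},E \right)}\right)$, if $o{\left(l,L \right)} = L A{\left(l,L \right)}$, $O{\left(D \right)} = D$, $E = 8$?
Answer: $- \frac{2042625}{2} \approx -1.0213 \cdot 10^{6}$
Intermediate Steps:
$C{\left(J,q \right)} = \frac{3 q}{2} + \frac{3 J}{4}$ ($C{\left(J,q \right)} = \frac{3 \left(\left(J + q\right) + q\right)}{4} = \frac{3 \left(J + 2 q\right)}{4} = \frac{3 q}{2} + \frac{3 J}{4}$)
$A{\left(U,d \right)} = \left(5 + d\right) \left(U + d\right)$ ($A{\left(U,d \right)} = \left(U + d\right) \left(5 + d\right) = \left(5 + d\right) \left(U + d\right)$)
$o{\left(l,L \right)} = L \left(L^{2} + 5 L + 5 l + L l\right)$ ($o{\left(l,L \right)} = L \left(L^{2} + 5 l + 5 L + l L\right) = L \left(L^{2} + 5 l + 5 L + L l\right) = L \left(L^{2} + 5 L + 5 l + L l\right)$)
$o{\left(-12,25 \right)} \left(-113 + C{\left(O{\left(-5 \right)},E \right)}\right) = 25 \left(25^{2} + 5 \cdot 25 + 5 \left(-12\right) + 25 \left(-12\right)\right) \left(-113 + \left(\frac{3}{2} \cdot 8 + \frac{3}{4} \left(-5\right)\right)\right) = 25 \left(625 + 125 - 60 - 300\right) \left(-113 + \left(12 - \frac{15}{4}\right)\right) = 25 \cdot 390 \left(-113 + \frac{33}{4}\right) = 9750 \left(- \frac{419}{4}\right) = - \frac{2042625}{2}$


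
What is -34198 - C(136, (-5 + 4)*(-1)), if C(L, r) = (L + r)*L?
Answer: -52830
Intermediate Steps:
C(L, r) = L*(L + r)
-34198 - C(136, (-5 + 4)*(-1)) = -34198 - 136*(136 + (-5 + 4)*(-1)) = -34198 - 136*(136 - 1*(-1)) = -34198 - 136*(136 + 1) = -34198 - 136*137 = -34198 - 1*18632 = -34198 - 18632 = -52830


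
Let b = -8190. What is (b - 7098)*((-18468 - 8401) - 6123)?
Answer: 504381696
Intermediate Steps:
(b - 7098)*((-18468 - 8401) - 6123) = (-8190 - 7098)*((-18468 - 8401) - 6123) = -15288*(-26869 - 6123) = -15288*(-32992) = 504381696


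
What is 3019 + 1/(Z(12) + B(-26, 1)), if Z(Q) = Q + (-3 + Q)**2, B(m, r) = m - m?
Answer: 280768/93 ≈ 3019.0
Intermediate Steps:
B(m, r) = 0
3019 + 1/(Z(12) + B(-26, 1)) = 3019 + 1/((12 + (-3 + 12)**2) + 0) = 3019 + 1/((12 + 9**2) + 0) = 3019 + 1/((12 + 81) + 0) = 3019 + 1/(93 + 0) = 3019 + 1/93 = 280768/93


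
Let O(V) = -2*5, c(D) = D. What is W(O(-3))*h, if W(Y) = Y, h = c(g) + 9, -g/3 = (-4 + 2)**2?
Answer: 30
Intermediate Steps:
g = -12 (g = -3*(-4 + 2)**2 = -3*(-2)**2 = -3*4 = -12)
O(V) = -10
h = -3 (h = -12 + 9 = -3)
W(O(-3))*h = -10*(-3) = 30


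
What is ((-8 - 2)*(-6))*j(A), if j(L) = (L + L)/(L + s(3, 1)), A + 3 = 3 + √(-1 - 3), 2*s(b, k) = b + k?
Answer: 60 + 60*I ≈ 60.0 + 60.0*I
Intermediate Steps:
s(b, k) = b/2 + k/2 (s(b, k) = (b + k)/2 = b/2 + k/2)
A = 2*I (A = -3 + (3 + √(-1 - 3)) = -3 + (3 + √(-4)) = -3 + (3 + 2*I) = 2*I ≈ 2.0*I)
j(L) = 2*L/(2 + L) (j(L) = (L + L)/(L + ((½)*3 + (½)*1)) = (2*L)/(L + (3/2 + ½)) = (2*L)/(L + 2) = (2*L)/(2 + L) = 2*L/(2 + L))
((-8 - 2)*(-6))*j(A) = ((-8 - 2)*(-6))*(2*(2*I)/(2 + 2*I)) = (-10*(-6))*(2*(2*I)*((2 - 2*I)/8)) = 60*(I*(2 - 2*I)/2) = 30*I*(2 - 2*I)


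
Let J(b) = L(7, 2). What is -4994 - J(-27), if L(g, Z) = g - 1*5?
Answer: -4996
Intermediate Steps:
L(g, Z) = -5 + g (L(g, Z) = g - 5 = -5 + g)
J(b) = 2 (J(b) = -5 + 7 = 2)
-4994 - J(-27) = -4994 - 1*2 = -4994 - 2 = -4996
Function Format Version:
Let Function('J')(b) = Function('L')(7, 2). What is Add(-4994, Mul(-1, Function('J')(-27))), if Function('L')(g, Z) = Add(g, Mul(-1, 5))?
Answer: -4996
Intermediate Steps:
Function('L')(g, Z) = Add(-5, g) (Function('L')(g, Z) = Add(g, -5) = Add(-5, g))
Function('J')(b) = 2 (Function('J')(b) = Add(-5, 7) = 2)
Add(-4994, Mul(-1, Function('J')(-27))) = Add(-4994, Mul(-1, 2)) = Add(-4994, -2) = -4996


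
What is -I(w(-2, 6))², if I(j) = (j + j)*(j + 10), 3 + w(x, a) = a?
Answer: -6084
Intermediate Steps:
w(x, a) = -3 + a
I(j) = 2*j*(10 + j) (I(j) = (2*j)*(10 + j) = 2*j*(10 + j))
-I(w(-2, 6))² = -(2*(-3 + 6)*(10 + (-3 + 6)))² = -(2*3*(10 + 3))² = -(2*3*13)² = -1*78² = -1*6084 = -6084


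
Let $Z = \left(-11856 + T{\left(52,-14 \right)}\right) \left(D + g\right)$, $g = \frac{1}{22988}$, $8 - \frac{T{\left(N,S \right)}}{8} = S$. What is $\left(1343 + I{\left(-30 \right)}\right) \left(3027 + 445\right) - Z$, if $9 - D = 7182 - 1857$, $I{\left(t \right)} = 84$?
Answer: $- \frac{328362520072}{5747} \approx -5.7136 \cdot 10^{7}$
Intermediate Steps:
$T{\left(N,S \right)} = 64 - 8 S$
$g = \frac{1}{22988} \approx 4.3501 \cdot 10^{-5}$
$D = -5316$ ($D = 9 - \left(7182 - 1857\right) = 9 - 5325 = -5316$)
$Z = \frac{356836284440}{5747}$ ($Z = \left(-11856 + \left(64 - -112\right)\right) \left(-5316 + \frac{1}{22988}\right) = \left(-11856 + \left(64 + 112\right)\right) \left(- \frac{122204207}{22988}\right) = \left(-11856 + 176\right) \left(- \frac{122204207}{22988}\right) = \left(-11680\right) \left(- \frac{122204207}{22988}\right) = \frac{356836284440}{5747} \approx 6.2091 \cdot 10^{7}$)
$\left(1343 + I{\left(-30 \right)}\right) \left(3027 + 445\right) - Z = \left(1343 + 84\right) \left(3027 + 445\right) - \frac{356836284440}{5747} = 1427 \cdot 3472 - \frac{356836284440}{5747} = 4954544 - \frac{356836284440}{5747} = - \frac{328362520072}{5747}$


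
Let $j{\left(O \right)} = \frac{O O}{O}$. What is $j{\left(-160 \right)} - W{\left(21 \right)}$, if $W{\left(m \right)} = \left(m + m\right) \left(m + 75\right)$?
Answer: $-4192$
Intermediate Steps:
$j{\left(O \right)} = O$ ($j{\left(O \right)} = \frac{O^{2}}{O} = O$)
$W{\left(m \right)} = 2 m \left(75 + m\right)$
$j{\left(-160 \right)} - W{\left(21 \right)} = -160 - 2 \cdot 21 \left(75 + 21\right) = -160 - 2 \cdot 21 \cdot 96 = -160 - 4032 = -4192$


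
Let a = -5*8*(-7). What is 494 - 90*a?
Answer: -24706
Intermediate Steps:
a = 280 (a = -40*(-7) = 280)
494 - 90*a = 494 - 90*280 = 494 - 25200 = -24706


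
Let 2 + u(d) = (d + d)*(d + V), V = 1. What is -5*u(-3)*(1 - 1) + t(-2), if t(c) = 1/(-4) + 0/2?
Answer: -1/4 ≈ -0.25000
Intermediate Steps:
u(d) = -2 + 2*d*(1 + d) (u(d) = -2 + (d + d)*(d + 1) = -2 + (2*d)*(1 + d) = -2 + 2*d*(1 + d))
t(c) = -1/4 (t(c) = 1*(-1/4) + 0*(1/2) = -1/4 + 0 = -1/4)
-5*u(-3)*(1 - 1) + t(-2) = -5*(-2 + 2*(-3) + 2*(-3)**2)*(1 - 1) - 1/4 = -5*(-2 - 6 + 2*9)*0 - 1/4 = -5*(-2 - 6 + 18)*0 - 1/4 = -50*0 - 1/4 = -5*0 - 1/4 = 0 - 1/4 = -1/4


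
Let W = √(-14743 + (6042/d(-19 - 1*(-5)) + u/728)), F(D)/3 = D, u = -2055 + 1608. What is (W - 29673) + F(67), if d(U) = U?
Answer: -29472 + I*√2010651370/364 ≈ -29472.0 + 123.19*I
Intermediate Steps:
u = -447
F(D) = 3*D
W = I*√2010651370/364 (W = √(-14743 + (6042/(-19 - 1*(-5)) - 447/728)) = √(-14743 + (6042/(-19 + 5) - 447*1/728)) = √(-14743 + (6042/(-14) - 447/728)) = √(-14743 + (6042*(-1/14) - 447/728)) = √(-14743 + (-3021/7 - 447/728)) = √(-14743 - 314631/728) = √(-11047535/728) = I*√2010651370/364 ≈ 123.19*I)
(W - 29673) + F(67) = (I*√2010651370/364 - 29673) + 3*67 = (-29673 + I*√2010651370/364) + 201 = -29472 + I*√2010651370/364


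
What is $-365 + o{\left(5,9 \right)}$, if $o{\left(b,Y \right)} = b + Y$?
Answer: $-351$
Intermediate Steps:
$o{\left(b,Y \right)} = Y + b$
$-365 + o{\left(5,9 \right)} = -365 + \left(9 + 5\right) = -365 + 14 = -351$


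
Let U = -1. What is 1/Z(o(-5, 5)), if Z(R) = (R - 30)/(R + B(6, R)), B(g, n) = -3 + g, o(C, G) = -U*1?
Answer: -4/29 ≈ -0.13793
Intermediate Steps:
o(C, G) = 1 (o(C, G) = -1*(-1)*1 = 1*1 = 1)
Z(R) = (-30 + R)/(3 + R) (Z(R) = (R - 30)/(R + (-3 + 6)) = (-30 + R)/(R + 3) = (-30 + R)/(3 + R))
1/Z(o(-5, 5)) = 1/((-30 + 1)/(3 + 1)) = 1/(-29/4) = -4/29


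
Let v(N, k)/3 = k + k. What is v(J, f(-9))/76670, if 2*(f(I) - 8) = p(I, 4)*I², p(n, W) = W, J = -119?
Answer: 6/451 ≈ 0.013304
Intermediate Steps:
f(I) = 8 + 2*I² (f(I) = 8 + (4*I²)/2 = 8 + 2*I²)
v(N, k) = 6*k (v(N, k) = 3*(k + k) = 3*(2*k) = 6*k)
v(J, f(-9))/76670 = (6*(8 + 2*(-9)²))/76670 = (6*(8 + 2*81))*(1/76670) = (6*(8 + 162))*(1/76670) = (6*170)*(1/76670) = 1020*(1/76670) = 6/451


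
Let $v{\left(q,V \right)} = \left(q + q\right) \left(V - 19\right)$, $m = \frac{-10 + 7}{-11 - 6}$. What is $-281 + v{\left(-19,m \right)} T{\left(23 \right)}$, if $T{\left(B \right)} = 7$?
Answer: $\frac{80343}{17} \approx 4726.1$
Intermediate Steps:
$m = \frac{3}{17}$ ($m = - \frac{3}{-17} = \left(-3\right) \left(- \frac{1}{17}\right) = \frac{3}{17} \approx 0.17647$)
$v{\left(q,V \right)} = 2 q \left(-19 + V\right)$
$-281 + v{\left(-19,m \right)} T{\left(23 \right)} = -281 + 2 \left(-19\right) \left(-19 + \frac{3}{17}\right) 7 = -281 + 2 \left(-19\right) \left(- \frac{320}{17}\right) 7 = -281 + \frac{12160}{17} \cdot 7 = -281 + \frac{85120}{17} = \frac{80343}{17}$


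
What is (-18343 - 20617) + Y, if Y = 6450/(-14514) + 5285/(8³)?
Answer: -48240816865/1238528 ≈ -38950.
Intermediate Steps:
Y = 12234015/1238528 (Y = 6450*(-1/14514) + 5285/512 = -1075/2419 + 5285*(1/512) = -1075/2419 + 5285/512 = 12234015/1238528 ≈ 9.8779)
(-18343 - 20617) + Y = (-18343 - 20617) + 12234015/1238528 = -38960 + 12234015/1238528 = -48240816865/1238528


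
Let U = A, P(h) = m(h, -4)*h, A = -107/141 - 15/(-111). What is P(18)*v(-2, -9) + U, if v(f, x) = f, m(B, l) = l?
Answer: 747994/5217 ≈ 143.38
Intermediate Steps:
A = -3254/5217 (A = -107*1/141 - 15*(-1/111) = -107/141 + 5/37 = -3254/5217 ≈ -0.62373)
P(h) = -4*h
U = -3254/5217 ≈ -0.62373
P(18)*v(-2, -9) + U = -4*18*(-2) - 3254/5217 = -72*(-2) - 3254/5217 = 144 - 3254/5217 = 747994/5217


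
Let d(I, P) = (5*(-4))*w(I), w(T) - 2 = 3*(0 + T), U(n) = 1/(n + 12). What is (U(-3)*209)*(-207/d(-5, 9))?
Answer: -4807/260 ≈ -18.488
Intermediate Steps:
U(n) = 1/(12 + n)
w(T) = 2 + 3*T (w(T) = 2 + 3*(0 + T) = 2 + 3*T)
d(I, P) = -40 - 60*I (d(I, P) = (5*(-4))*(2 + 3*I) = -20*(2 + 3*I) = -40 - 60*I)
(U(-3)*209)*(-207/d(-5, 9)) = (209/(12 - 3))*(-207/(-40 - 60*(-5))) = (209/9)*(-207/(-40 + 300)) = ((⅑)*209)*(-207/260) = 209*(-207*1/260)/9 = (209/9)*(-207/260) = -4807/260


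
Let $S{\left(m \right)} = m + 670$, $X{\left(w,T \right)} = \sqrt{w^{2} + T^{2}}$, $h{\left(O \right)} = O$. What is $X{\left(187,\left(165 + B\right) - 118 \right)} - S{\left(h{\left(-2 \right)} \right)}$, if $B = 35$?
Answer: $-668 + \sqrt{41693} \approx -463.81$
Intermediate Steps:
$X{\left(w,T \right)} = \sqrt{T^{2} + w^{2}}$
$S{\left(m \right)} = 670 + m$
$X{\left(187,\left(165 + B\right) - 118 \right)} - S{\left(h{\left(-2 \right)} \right)} = \sqrt{\left(\left(165 + 35\right) - 118\right)^{2} + 187^{2}} - \left(670 - 2\right) = \sqrt{\left(200 - 118\right)^{2} + 34969} - 668 = \sqrt{82^{2} + 34969} - 668 = \sqrt{6724 + 34969} - 668 = \sqrt{41693} - 668 = -668 + \sqrt{41693}$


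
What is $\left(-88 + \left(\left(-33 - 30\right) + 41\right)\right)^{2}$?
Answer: $12100$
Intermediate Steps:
$\left(-88 + \left(\left(-33 - 30\right) + 41\right)\right)^{2} = \left(-88 + \left(-63 + 41\right)\right)^{2} = \left(-88 - 22\right)^{2} = \left(-110\right)^{2} = 12100$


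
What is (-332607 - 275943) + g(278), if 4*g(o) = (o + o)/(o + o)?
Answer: -2434199/4 ≈ -6.0855e+5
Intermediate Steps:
g(o) = ¼ (g(o) = ((o + o)/(o + o))/4 = ((2*o)/((2*o)))/4 = ((2*o)*(1/(2*o)))/4 = (¼)*1 = ¼)
(-332607 - 275943) + g(278) = (-332607 - 275943) + ¼ = -608550 + ¼ = -2434199/4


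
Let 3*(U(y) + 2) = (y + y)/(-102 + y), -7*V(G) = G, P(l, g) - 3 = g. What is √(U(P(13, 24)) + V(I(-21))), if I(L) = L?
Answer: √19/5 ≈ 0.87178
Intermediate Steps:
P(l, g) = 3 + g
V(G) = -G/7
U(y) = -2 + 2*y/(3*(-102 + y)) (U(y) = -2 + ((y + y)/(-102 + y))/3 = -2 + ((2*y)/(-102 + y))/3 = -2 + (2*y/(-102 + y))/3 = -2 + 2*y/(3*(-102 + y)))
√(U(P(13, 24)) + V(I(-21))) = √(4*(153 - (3 + 24))/(3*(-102 + (3 + 24))) - ⅐*(-21)) = √(4*(153 - 1*27)/(3*(-102 + 27)) + 3) = √((4/3)*(153 - 27)/(-75) + 3) = √((4/3)*(-1/75)*126 + 3) = √(-56/25 + 3) = √(19/25) = √19/5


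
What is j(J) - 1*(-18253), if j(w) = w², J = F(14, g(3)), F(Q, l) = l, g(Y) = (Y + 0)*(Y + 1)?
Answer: 18397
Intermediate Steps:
g(Y) = Y*(1 + Y)
J = 12 (J = 3*(1 + 3) = 3*4 = 12)
j(J) - 1*(-18253) = 12² - 1*(-18253) = 144 + 18253 = 18397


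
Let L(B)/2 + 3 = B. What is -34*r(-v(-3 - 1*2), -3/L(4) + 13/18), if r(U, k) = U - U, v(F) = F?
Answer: 0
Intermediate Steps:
L(B) = -6 + 2*B
r(U, k) = 0
-34*r(-v(-3 - 1*2), -3/L(4) + 13/18) = -34*0 = 0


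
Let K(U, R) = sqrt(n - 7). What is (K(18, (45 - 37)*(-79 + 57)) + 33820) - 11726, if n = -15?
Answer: 22094 + I*sqrt(22) ≈ 22094.0 + 4.6904*I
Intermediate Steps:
K(U, R) = I*sqrt(22) (K(U, R) = sqrt(-15 - 7) = sqrt(-22) = I*sqrt(22))
(K(18, (45 - 37)*(-79 + 57)) + 33820) - 11726 = (I*sqrt(22) + 33820) - 11726 = (33820 + I*sqrt(22)) - 11726 = 22094 + I*sqrt(22)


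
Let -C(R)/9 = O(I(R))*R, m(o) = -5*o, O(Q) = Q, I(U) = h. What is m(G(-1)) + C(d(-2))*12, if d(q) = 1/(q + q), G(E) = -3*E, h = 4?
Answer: 93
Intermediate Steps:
I(U) = 4
d(q) = 1/(2*q)
C(R) = -36*R
m(G(-1)) + C(d(-2))*12 = -(-15)*(-1) - 18/(-2)*12 = -5*3 - 18*(-1)/2*12 = -15 - 36*(-¼)*12 = -15 + 9*12 = -15 + 108 = 93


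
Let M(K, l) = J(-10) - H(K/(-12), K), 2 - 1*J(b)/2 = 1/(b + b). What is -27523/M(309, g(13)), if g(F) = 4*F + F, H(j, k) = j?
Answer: -550460/597 ≈ -922.04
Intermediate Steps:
J(b) = 4 - 1/b (J(b) = 4 - 2/(b + b) = 4 - 2*1/(2*b) = 4 - 1/b)
g(F) = 5*F
M(K, l) = 41/10 + K/12 (M(K, l) = (4 - 1/(-10)) - K/(-12) = (4 - 1*(-⅒)) - K*(-1)/12 = (4 + ⅒) - (-1)*K/12 = 41/10 + K/12)
-27523/M(309, g(13)) = -27523/(41/10 + (1/12)*309) = -27523/(41/10 + 103/4) = -27523/597/20 = -27523*20/597 = -550460/597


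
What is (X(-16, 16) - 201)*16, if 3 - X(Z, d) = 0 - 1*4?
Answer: -3104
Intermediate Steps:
X(Z, d) = 7 (X(Z, d) = 3 - (0 - 1*4) = 3 - (0 - 4) = 3 - 1*(-4) = 3 + 4 = 7)
(X(-16, 16) - 201)*16 = (7 - 201)*16 = -194*16 = -3104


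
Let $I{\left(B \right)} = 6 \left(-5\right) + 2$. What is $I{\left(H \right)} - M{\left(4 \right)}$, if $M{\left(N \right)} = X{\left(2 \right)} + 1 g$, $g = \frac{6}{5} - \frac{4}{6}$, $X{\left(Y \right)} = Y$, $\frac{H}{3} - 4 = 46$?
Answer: $- \frac{458}{15} \approx -30.533$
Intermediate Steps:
$H = 150$ ($H = 12 + 3 \cdot 46 = 12 + 138 = 150$)
$I{\left(B \right)} = -28$ ($I{\left(B \right)} = -30 + 2 = -28$)
$g = \frac{8}{15}$ ($g = 6 \cdot \frac{1}{5} - \frac{2}{3} = \frac{6}{5} - \frac{2}{3} = \frac{8}{15} \approx 0.53333$)
$M{\left(N \right)} = \frac{38}{15}$ ($M{\left(N \right)} = 2 + 1 \cdot \frac{8}{15} = 2 + \frac{8}{15} = \frac{38}{15}$)
$I{\left(H \right)} - M{\left(4 \right)} = -28 - \frac{38}{15} = - \frac{458}{15}$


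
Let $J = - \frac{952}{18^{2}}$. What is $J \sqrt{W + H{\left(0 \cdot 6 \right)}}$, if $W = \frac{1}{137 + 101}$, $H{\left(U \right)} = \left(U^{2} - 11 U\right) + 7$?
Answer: $- \frac{\sqrt{396746}}{81} \approx -7.7763$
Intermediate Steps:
$H{\left(U \right)} = 7 + U^{2} - 11 U$
$W = \frac{1}{238} \approx 0.0042017$
$J = - \frac{238}{81}$ ($J = - \frac{952}{324} = \left(-952\right) \frac{1}{324} = - \frac{238}{81} \approx -2.9383$)
$J \sqrt{W + H{\left(0 \cdot 6 \right)}} = - \frac{238 \sqrt{\frac{1}{238} + \left(7 + \left(0 \cdot 6\right)^{2} - 11 \cdot 0 \cdot 6\right)}}{81} = - \frac{238 \sqrt{\frac{1}{238} + \left(7 + 0^{2} - 0\right)}}{81} = - \frac{238 \sqrt{\frac{1}{238} + \left(7 + 0 + 0\right)}}{81} = - \frac{238 \sqrt{\frac{1}{238} + 7}}{81} = - \frac{238 \sqrt{\frac{1667}{238}}}{81} = - \frac{238 \frac{\sqrt{396746}}{238}}{81} = - \frac{\sqrt{396746}}{81}$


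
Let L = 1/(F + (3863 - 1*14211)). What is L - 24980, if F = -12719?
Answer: -576213661/23067 ≈ -24980.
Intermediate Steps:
L = -1/23067 (L = 1/(-12719 + (3863 - 1*14211)) = 1/(-12719 + (3863 - 14211)) = 1/(-12719 - 10348) = 1/(-23067) = -1/23067 ≈ -4.3352e-5)
L - 24980 = -1/23067 - 24980 = -576213661/23067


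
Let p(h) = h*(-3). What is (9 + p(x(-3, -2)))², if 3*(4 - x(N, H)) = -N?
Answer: 0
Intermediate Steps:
x(N, H) = 4 + N/3 (x(N, H) = 4 - (-1)*N/3 = 4 + N/3)
p(h) = -3*h
(9 + p(x(-3, -2)))² = (9 - 3*(4 + (⅓)*(-3)))² = (9 - 3*(4 - 1))² = (9 - 3*3)² = (9 - 9)² = 0² = 0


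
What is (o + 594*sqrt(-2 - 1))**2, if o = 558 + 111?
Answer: -610947 + 794772*I*sqrt(3) ≈ -6.1095e+5 + 1.3766e+6*I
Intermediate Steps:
o = 669
(o + 594*sqrt(-2 - 1))**2 = (669 + 594*sqrt(-2 - 1))**2 = (669 + 594*sqrt(-3))**2 = (669 + 594*(I*sqrt(3)))**2 = (669 + 594*I*sqrt(3))**2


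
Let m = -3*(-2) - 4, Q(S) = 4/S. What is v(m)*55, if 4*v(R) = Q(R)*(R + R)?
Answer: 110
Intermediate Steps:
m = 2 (m = 6 - 4 = 2)
v(R) = 2 (v(R) = ((4/R)*(R + R))/4 = ((4/R)*(2*R))/4 = (1/4)*8 = 2)
v(m)*55 = 2*55 = 110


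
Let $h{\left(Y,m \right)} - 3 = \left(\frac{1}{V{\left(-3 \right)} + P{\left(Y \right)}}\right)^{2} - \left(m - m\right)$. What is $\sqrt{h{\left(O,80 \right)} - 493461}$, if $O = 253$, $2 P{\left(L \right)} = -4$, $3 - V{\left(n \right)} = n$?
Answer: $\frac{i \sqrt{7895327}}{4} \approx 702.47 i$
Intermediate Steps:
$V{\left(n \right)} = 3 - n$
$P{\left(L \right)} = -2$ ($P{\left(L \right)} = \frac{1}{2} \left(-4\right) = -2$)
$h{\left(Y,m \right)} = \frac{49}{16}$ ($h{\left(Y,m \right)} = 3 + \left(\left(\frac{1}{\left(3 - -3\right) - 2}\right)^{2} - \left(m - m\right)\right) = 3 - - \left(\frac{1}{\left(3 + 3\right) - 2}\right)^{2} = 3 + \left(\left(\frac{1}{6 - 2}\right)^{2} + 0\right) = 3 + \left(\left(\frac{1}{4}\right)^{2} + 0\right) = 3 + \left(\frac{1}{16} + 0\right) = 3 + \frac{1}{16} = \frac{49}{16}$)
$\sqrt{h{\left(O,80 \right)} - 493461} = \sqrt{\frac{49}{16} - 493461} = \sqrt{- \frac{7895327}{16}} = \frac{i \sqrt{7895327}}{4}$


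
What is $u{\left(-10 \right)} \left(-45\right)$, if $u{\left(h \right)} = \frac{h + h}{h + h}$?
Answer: $-45$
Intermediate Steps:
$u{\left(h \right)} = 1$ ($u{\left(h \right)} = \frac{2 h}{2 h} = 2 h \frac{1}{2 h} = 1$)
$u{\left(-10 \right)} \left(-45\right) = 1 \left(-45\right) = -45$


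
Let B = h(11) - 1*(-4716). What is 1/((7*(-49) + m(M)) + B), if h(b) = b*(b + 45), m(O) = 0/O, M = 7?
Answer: 1/4989 ≈ 0.00020044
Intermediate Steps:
m(O) = 0
h(b) = b*(45 + b)
B = 5332 (B = 11*(45 + 11) - 1*(-4716) = 11*56 + 4716 = 616 + 4716 = 5332)
1/((7*(-49) + m(M)) + B) = 1/((7*(-49) + 0) + 5332) = 1/((-343 + 0) + 5332) = 1/(-343 + 5332) = 1/4989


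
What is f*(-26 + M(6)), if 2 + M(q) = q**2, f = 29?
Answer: 232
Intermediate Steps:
M(q) = -2 + q**2
f*(-26 + M(6)) = 29*(-26 + (-2 + 6**2)) = 29*(-26 + (-2 + 36)) = 29*(-26 + 34) = 29*8 = 232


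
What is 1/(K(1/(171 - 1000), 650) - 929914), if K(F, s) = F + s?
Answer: -829/770359857 ≈ -1.0761e-6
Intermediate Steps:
1/(K(1/(171 - 1000), 650) - 929914) = 1/((1/(171 - 1000) + 650) - 929914) = 1/((1/(-829) + 650) - 929914) = 1/((-1/829 + 650) - 929914) = 1/(538849/829 - 929914) = 1/(-770359857/829) = -829/770359857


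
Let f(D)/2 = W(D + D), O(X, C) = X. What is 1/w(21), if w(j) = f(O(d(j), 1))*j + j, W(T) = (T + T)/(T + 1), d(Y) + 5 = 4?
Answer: 1/189 ≈ 0.0052910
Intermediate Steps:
d(Y) = -1 (d(Y) = -5 + 4 = -1)
W(T) = 2*T/(1 + T) (W(T) = (2*T)/(1 + T) = 2*T/(1 + T))
f(D) = 8*D/(1 + 2*D) (f(D) = 2*(2*(D + D)/(1 + (D + D))) = 2*(2*(2*D)/(1 + 2*D)) = 2*(4*D/(1 + 2*D)) = 8*D/(1 + 2*D))
w(j) = 9*j (w(j) = (8*(-1)/(1 + 2*(-1)))*j + j = (8*(-1)/(1 - 2))*j + j = (8*(-1)/(-1))*j + j = (8*(-1)*(-1))*j + j = 8*j + j = 9*j)
1/w(21) = 1/(9*21) = 1/189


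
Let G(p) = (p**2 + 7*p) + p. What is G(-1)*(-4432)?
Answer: 31024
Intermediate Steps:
G(p) = p**2 + 8*p
G(-1)*(-4432) = -(8 - 1)*(-4432) = -1*7*(-4432) = -7*(-4432) = 31024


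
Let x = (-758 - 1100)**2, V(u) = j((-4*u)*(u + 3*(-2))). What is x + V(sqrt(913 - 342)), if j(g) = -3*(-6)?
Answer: 3452182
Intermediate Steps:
j(g) = 18
V(u) = 18
x = 3452164 (x = (-1858)**2 = 3452164)
x + V(sqrt(913 - 342)) = 3452164 + 18 = 3452182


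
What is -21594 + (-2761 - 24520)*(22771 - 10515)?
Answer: -334377530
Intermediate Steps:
-21594 + (-2761 - 24520)*(22771 - 10515) = -21594 - 27281*12256 = -21594 - 334355936 = -334377530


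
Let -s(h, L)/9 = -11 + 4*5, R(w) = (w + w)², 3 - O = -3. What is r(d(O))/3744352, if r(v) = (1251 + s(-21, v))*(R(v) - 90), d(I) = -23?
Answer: 592605/936088 ≈ 0.63307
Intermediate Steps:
O = 6 (O = 3 - 1*(-3) = 3 + 3 = 6)
R(w) = 4*w² (R(w) = (2*w)² = 4*w²)
s(h, L) = -81 (s(h, L) = -9*(-11 + 4*5) = -9*(-11 + 20) = -9*9 = -81)
r(v) = -105300 + 4680*v² (r(v) = (1251 - 81)*(4*v² - 90) = 1170*(-90 + 4*v²) = -105300 + 4680*v²)
r(d(O))/3744352 = (-105300 + 4680*(-23)²)/3744352 = (-105300 + 4680*529)*(1/3744352) = (-105300 + 2475720)*(1/3744352) = 2370420*(1/3744352) = 592605/936088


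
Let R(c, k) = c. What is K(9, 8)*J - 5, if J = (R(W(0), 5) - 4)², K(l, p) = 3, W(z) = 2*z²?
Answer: 43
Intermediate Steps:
J = 16 (J = (2*0² - 4)² = (2*0 - 4)² = (0 - 4)² = (-4)² = 16)
K(9, 8)*J - 5 = 3*16 - 5 = 48 - 5 = 43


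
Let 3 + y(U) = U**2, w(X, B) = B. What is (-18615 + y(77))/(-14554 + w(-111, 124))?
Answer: 12689/14430 ≈ 0.87935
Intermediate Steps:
y(U) = -3 + U**2
(-18615 + y(77))/(-14554 + w(-111, 124)) = (-18615 + (-3 + 77**2))/(-14554 + 124) = (-18615 + (-3 + 5929))/(-14430) = (-18615 + 5926)*(-1/14430) = -12689*(-1/14430) = 12689/14430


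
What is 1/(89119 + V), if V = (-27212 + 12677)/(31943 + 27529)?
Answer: 6608/588896737 ≈ 1.1221e-5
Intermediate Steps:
V = -1615/6608 (V = -14535/59472 = -14535*1/59472 = -1615/6608 ≈ -0.24440)
1/(89119 + V) = 1/(89119 - 1615/6608) = 1/(588896737/6608) = 6608/588896737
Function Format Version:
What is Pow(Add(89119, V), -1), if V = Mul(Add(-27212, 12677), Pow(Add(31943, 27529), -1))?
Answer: Rational(6608, 588896737) ≈ 1.1221e-5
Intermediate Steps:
V = Rational(-1615, 6608) (V = Mul(-14535, Pow(59472, -1)) = Mul(-14535, Rational(1, 59472)) = Rational(-1615, 6608) ≈ -0.24440)
Pow(Add(89119, V), -1) = Pow(Add(89119, Rational(-1615, 6608)), -1) = Pow(Rational(588896737, 6608), -1) = Rational(6608, 588896737)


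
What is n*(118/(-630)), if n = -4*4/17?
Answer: 944/5355 ≈ 0.17628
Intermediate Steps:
n = -16/17 (n = -16*1/17 = -16/17 ≈ -0.94118)
n*(118/(-630)) = -1888/(17*(-630)) = -1888*(-1)/(17*630) = -16/17*(-59/315) = 944/5355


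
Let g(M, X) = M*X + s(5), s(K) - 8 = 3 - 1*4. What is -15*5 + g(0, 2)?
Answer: -68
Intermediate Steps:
s(K) = 7 (s(K) = 8 + (3 - 1*4) = 8 + (3 - 4) = 8 - 1 = 7)
g(M, X) = 7 + M*X (g(M, X) = M*X + 7 = 7 + M*X)
-15*5 + g(0, 2) = -15*5 + (7 + 0*2) = -75 + (7 + 0) = -75 + 7 = -68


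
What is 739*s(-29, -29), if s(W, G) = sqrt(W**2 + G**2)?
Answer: 21431*sqrt(2) ≈ 30308.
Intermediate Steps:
s(W, G) = sqrt(G**2 + W**2)
739*s(-29, -29) = 739*sqrt((-29)**2 + (-29)**2) = 739*sqrt(841 + 841) = 739*sqrt(1682) = 739*(29*sqrt(2)) = 21431*sqrt(2)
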